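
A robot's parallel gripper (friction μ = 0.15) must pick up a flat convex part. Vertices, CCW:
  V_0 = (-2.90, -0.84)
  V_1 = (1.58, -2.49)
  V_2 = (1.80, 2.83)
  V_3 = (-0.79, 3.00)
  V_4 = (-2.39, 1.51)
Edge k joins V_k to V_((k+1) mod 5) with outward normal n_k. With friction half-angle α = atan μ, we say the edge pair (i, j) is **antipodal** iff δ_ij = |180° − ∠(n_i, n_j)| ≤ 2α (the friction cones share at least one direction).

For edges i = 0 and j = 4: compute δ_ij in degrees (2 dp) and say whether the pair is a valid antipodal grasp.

δ = 97.97°, invalid

α = atan 0.15 = 8.53°;  2α = 17.06°
edge 0: e_0 = (+4.48, -1.65);  n_0 = (-0.3456, -0.9384)
edge 4: e_4 = (-0.51, -2.35);  n_4 = (-0.9773, +0.2121)
∠(n_0, n_4) = 82.03°
δ = |180° − 82.03°| = 97.97°
97.97° > 2α = 17.06°  →  invalid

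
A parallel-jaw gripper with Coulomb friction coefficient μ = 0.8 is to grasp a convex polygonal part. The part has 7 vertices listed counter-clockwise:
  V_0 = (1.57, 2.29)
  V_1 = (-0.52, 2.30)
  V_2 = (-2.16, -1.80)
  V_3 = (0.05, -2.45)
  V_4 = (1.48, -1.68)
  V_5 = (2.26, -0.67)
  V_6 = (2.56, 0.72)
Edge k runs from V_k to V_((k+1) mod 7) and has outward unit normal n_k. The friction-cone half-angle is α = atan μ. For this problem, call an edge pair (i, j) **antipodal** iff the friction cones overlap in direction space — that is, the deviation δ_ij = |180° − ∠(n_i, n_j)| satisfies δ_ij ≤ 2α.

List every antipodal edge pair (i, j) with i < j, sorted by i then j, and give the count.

count = 8; pairs: (0,2), (0,3), (0,4), (1,3), (1,4), (1,5), (1,6), (2,6)

α = atan 0.8 = 38.66°;  2α = 77.32°
n_0 = (+0.0048, +1.0000)
n_1 = (-0.9285, +0.3714)
n_2 = (-0.2822, -0.9594)
n_3 = (+0.4741, -0.8805)
n_4 = (+0.7915, -0.6112)
n_5 = (+0.9775, -0.2110)
n_6 = (+0.8459, +0.5334)
  (0,1): δ = 111.53°  ·
  (0,2): δ = 16.12°  ✓
  (0,3): δ = 28.57°  ✓
  (0,4): δ = 52.60°  ✓
  (0,5): δ = 78.09°  ·
  (0,6): δ = 122.51°  ·
  (1,2): δ = 84.59°  ·
  (1,3): δ = 39.90°  ✓
  (1,4): δ = 15.88°  ✓
  (1,5): δ = 9.62°  ✓
  (1,6): δ = 54.04°  ✓
  (2,3): δ = 135.31°  ·
  (2,4): δ = 111.29°  ·
  (2,5): δ = 85.79°  ·
  (2,6): δ = 41.38°  ✓
  (3,4): δ = 155.98°  ·
  (3,5): δ = 130.48°  ·
  (3,6): δ = 86.07°  ·
  (4,5): δ = 154.50°  ·
  (4,6): δ = 110.09°  ·
  (5,6): δ = 135.59°  ·
antipodal pairs: 8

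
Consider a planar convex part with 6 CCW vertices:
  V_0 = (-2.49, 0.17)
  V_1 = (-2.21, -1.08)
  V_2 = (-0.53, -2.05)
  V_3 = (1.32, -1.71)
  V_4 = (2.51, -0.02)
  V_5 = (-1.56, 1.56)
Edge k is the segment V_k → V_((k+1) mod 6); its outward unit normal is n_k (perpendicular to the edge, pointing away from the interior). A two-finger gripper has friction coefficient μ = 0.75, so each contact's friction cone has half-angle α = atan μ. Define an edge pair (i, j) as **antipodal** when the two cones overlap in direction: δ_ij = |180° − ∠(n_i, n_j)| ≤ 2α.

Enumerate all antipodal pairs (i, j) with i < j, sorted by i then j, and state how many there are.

α = atan 0.75 = 36.87°;  2α = 73.74°
n_0 = (-0.9758, -0.2186)
n_1 = (-0.5000, -0.8660)
n_2 = (+0.1808, -0.9835)
n_3 = (+0.8176, -0.5757)
n_4 = (+0.3619, +0.9322)
n_5 = (-0.8311, +0.5561)
  (0,1): δ = 132.63°  ·
  (0,2): δ = 92.21°  ·
  (0,3): δ = 47.78°  ✓
  (0,4): δ = 56.16°  ✓
  (0,5): δ = 133.59°  ·
  (1,2): δ = 139.58°  ·
  (1,3): δ = 95.15°  ·
  (1,4): δ = 8.78°  ✓
  (1,5): δ = 86.22°  ·
  (2,3): δ = 135.56°  ·
  (2,4): δ = 31.63°  ✓
  (2,5): δ = 45.80°  ✓
  (3,4): δ = 76.07°  ·
  (3,5): δ = 1.37°  ✓
  (4,5): δ = 102.57°  ·
antipodal pairs: 6

count = 6; pairs: (0,3), (0,4), (1,4), (2,4), (2,5), (3,5)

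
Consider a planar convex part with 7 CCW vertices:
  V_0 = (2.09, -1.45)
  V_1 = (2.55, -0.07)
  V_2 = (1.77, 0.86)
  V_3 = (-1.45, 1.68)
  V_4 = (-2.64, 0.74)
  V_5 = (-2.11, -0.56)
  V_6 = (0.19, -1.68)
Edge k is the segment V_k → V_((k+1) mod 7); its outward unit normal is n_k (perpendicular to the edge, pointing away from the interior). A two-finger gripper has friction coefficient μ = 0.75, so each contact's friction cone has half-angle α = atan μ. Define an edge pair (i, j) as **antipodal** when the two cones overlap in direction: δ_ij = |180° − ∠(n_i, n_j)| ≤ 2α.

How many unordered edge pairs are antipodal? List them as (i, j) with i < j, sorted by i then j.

count = 10; pairs: (0,3), (0,4), (1,4), (1,5), (1,6), (2,4), (2,5), (2,6), (3,5), (3,6)

α = atan 0.75 = 36.87°;  2α = 73.74°
n_0 = (+0.9487, -0.3162)
n_1 = (+0.7662, +0.6426)
n_2 = (+0.2468, +0.9691)
n_3 = (-0.6199, +0.7847)
n_4 = (-0.9260, -0.3775)
n_5 = (-0.4378, -0.8991)
n_6 = (+0.1202, -0.9928)
  (0,1): δ = 121.58°  ·
  (0,2): δ = 85.85°  ·
  (0,3): δ = 33.26°  ✓
  (0,4): δ = 40.62°  ✓
  (0,5): δ = 82.47°  ·
  (0,6): δ = 115.34°  ·
  (1,2): δ = 144.27°  ·
  (1,3): δ = 91.68°  ·
  (1,4): δ = 17.81°  ✓
  (1,5): δ = 24.05°  ✓
  (1,6): δ = 56.92°  ✓
  (2,3): δ = 127.41°  ·
  (2,4): δ = 53.53°  ✓
  (2,5): δ = 11.68°  ✓
  (2,6): δ = 21.19°  ✓
  (3,4): δ = 106.13°  ·
  (3,5): δ = 64.27°  ✓
  (3,6): δ = 31.40°  ✓
  (4,5): δ = 138.14°  ·
  (4,6): δ = 105.28°  ·
  (5,6): δ = 147.13°  ·
antipodal pairs: 10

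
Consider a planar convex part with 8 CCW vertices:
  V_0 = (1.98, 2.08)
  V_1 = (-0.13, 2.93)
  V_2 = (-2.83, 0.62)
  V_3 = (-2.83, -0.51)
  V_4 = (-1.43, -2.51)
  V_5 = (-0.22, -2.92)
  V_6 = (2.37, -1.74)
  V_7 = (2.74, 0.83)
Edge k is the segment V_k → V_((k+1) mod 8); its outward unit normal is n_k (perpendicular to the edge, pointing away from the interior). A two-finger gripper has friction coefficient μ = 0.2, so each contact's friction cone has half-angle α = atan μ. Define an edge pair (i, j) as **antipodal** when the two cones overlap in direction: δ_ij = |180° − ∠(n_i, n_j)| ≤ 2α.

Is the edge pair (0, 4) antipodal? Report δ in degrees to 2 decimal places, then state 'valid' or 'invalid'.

δ = 3.22°, valid

α = atan 0.2 = 11.31°;  2α = 22.62°
edge 0: e_0 = (-2.11, +0.85);  n_0 = (+0.3737, +0.9276)
edge 4: e_4 = (+1.21, -0.41);  n_4 = (-0.3209, -0.9471)
∠(n_0, n_4) = 176.78°
δ = |180° − 176.78°| = 3.22°
3.22° ≤ 2α = 22.62°  →  valid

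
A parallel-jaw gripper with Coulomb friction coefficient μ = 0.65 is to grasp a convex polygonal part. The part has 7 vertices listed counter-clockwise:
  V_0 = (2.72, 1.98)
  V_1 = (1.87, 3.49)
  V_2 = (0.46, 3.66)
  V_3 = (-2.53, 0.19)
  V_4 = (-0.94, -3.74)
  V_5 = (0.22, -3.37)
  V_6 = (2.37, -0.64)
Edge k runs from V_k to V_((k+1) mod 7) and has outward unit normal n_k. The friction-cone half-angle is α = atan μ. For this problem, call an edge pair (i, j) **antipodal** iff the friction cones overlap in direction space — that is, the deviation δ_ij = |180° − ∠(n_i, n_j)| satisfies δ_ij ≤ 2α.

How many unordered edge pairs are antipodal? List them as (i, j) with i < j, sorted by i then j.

count = 9; pairs: (0,3), (1,3), (1,4), (1,5), (2,4), (2,5), (2,6), (3,5), (3,6)

α = atan 0.65 = 33.02°;  2α = 66.05°
n_0 = (+0.8714, +0.4905)
n_1 = (+0.1197, +0.9928)
n_2 = (-0.7576, +0.6528)
n_3 = (-0.9270, -0.3750)
n_4 = (+0.3039, -0.9527)
n_5 = (+0.7856, -0.6187)
n_6 = (+0.9912, -0.1324)
  (0,1): δ = 126.25°  ·
  (0,2): δ = 70.13°  ·
  (0,3): δ = 7.35°  ✓
  (0,4): δ = 78.32°  ·
  (0,5): δ = 112.40°  ·
  (0,6): δ = 143.02°  ·
  (1,2): δ = 123.88°  ·
  (1,3): δ = 61.10°  ✓
  (1,4): δ = 24.57°  ✓
  (1,5): δ = 58.65°  ✓
  (1,6): δ = 89.27°  ·
  (2,3): δ = 117.22°  ·
  (2,4): δ = 31.56°  ✓
  (2,5): δ = 2.53°  ✓
  (2,6): δ = 33.14°  ✓
  (3,4): δ = 94.34°  ·
  (3,5): δ = 60.25°  ✓
  (3,6): δ = 29.64°  ✓
  (4,5): δ = 145.91°  ·
  (4,6): δ = 115.30°  ·
  (5,6): δ = 149.39°  ·
antipodal pairs: 9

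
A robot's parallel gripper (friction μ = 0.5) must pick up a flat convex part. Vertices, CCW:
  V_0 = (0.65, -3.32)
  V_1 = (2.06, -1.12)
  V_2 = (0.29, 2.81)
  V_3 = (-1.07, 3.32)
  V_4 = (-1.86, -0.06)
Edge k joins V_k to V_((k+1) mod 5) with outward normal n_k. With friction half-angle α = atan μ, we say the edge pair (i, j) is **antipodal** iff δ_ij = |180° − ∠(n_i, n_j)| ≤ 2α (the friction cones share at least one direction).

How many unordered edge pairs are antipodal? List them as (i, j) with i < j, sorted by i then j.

count = 4; pairs: (0,3), (1,3), (1,4), (2,4)

α = atan 0.5 = 26.57°;  2α = 53.13°
n_0 = (+0.8419, -0.5396)
n_1 = (+0.9118, +0.4107)
n_2 = (+0.3511, +0.9363)
n_3 = (-0.9738, +0.2276)
n_4 = (-0.7924, -0.6101)
  (0,1): δ = 123.10°  ·
  (0,2): δ = 77.90°  ·
  (0,3): δ = 19.50°  ✓
  (0,4): δ = 70.25°  ·
  (1,2): δ = 134.80°  ·
  (1,3): δ = 37.40°  ✓
  (1,4): δ = 13.35°  ✓
  (2,3): δ = 82.60°  ·
  (2,4): δ = 31.85°  ✓
  (3,4): δ = 129.25°  ·
antipodal pairs: 4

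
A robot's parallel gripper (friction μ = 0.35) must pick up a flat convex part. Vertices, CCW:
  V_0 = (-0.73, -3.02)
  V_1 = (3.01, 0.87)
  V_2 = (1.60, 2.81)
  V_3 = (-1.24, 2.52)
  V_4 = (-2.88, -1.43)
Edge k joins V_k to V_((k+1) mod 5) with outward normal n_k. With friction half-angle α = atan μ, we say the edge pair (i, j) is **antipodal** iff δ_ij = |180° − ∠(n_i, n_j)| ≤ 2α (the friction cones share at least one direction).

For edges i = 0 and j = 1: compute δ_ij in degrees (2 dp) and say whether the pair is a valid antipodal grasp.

δ = 100.12°, invalid

α = atan 0.35 = 19.29°;  2α = 38.58°
edge 0: e_0 = (+3.74, +3.89);  n_0 = (+0.7209, -0.6931)
edge 1: e_1 = (-1.41, +1.94);  n_1 = (+0.8089, +0.5879)
∠(n_0, n_1) = 79.88°
δ = |180° − 79.88°| = 100.12°
100.12° > 2α = 38.58°  →  invalid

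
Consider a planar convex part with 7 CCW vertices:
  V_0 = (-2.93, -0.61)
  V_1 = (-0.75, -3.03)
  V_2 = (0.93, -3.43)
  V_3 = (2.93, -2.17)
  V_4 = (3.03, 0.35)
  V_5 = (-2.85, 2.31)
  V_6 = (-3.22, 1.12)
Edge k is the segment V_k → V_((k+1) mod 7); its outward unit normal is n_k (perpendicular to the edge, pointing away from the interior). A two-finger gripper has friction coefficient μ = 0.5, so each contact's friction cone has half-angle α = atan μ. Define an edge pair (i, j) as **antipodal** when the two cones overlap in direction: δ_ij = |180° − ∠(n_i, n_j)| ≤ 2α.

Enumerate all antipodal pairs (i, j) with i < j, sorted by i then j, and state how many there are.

count = 7; pairs: (0,3), (0,4), (1,4), (2,4), (2,5), (3,5), (3,6)

α = atan 0.5 = 26.57°;  2α = 53.13°
n_0 = (-0.7430, -0.6693)
n_1 = (-0.2316, -0.9728)
n_2 = (+0.5330, -0.8461)
n_3 = (+0.9992, -0.0397)
n_4 = (+0.3162, +0.9487)
n_5 = (-0.9549, +0.2969)
n_6 = (-0.9862, -0.1653)
  (0,1): δ = 145.41°  ·
  (0,2): δ = 99.80°  ·
  (0,3): δ = 44.29°  ✓
  (0,4): δ = 29.55°  ✓
  (0,5): δ = 120.71°  ·
  (0,6): δ = 147.50°  ·
  (1,2): δ = 134.40°  ·
  (1,3): δ = 78.88°  ·
  (1,4): δ = 5.04°  ✓
  (1,5): δ = 86.12°  ·
  (1,6): δ = 112.91°  ·
  (2,3): δ = 124.48°  ·
  (2,4): δ = 50.65°  ✓
  (2,5): δ = 40.52°  ✓
  (2,6): δ = 67.31°  ·
  (3,4): δ = 106.16°  ·
  (3,5): δ = 15.00°  ✓
  (3,6): δ = 11.79°  ✓
  (4,5): δ = 88.84°  ·
  (4,6): δ = 62.05°  ·
  (5,6): δ = 153.21°  ·
antipodal pairs: 7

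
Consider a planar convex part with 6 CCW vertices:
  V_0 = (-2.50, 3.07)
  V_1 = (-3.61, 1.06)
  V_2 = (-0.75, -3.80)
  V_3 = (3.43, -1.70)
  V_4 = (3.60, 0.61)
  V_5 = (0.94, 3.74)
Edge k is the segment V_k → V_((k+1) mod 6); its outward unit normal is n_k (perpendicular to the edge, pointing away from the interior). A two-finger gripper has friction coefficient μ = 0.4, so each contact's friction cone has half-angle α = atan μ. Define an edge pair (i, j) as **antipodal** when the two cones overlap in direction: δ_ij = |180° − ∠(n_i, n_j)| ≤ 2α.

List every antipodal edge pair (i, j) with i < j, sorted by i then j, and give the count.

α = atan 0.4 = 21.80°;  2α = 43.60°
n_0 = (-0.8754, +0.4834)
n_1 = (-0.8618, -0.5072)
n_2 = (+0.4489, -0.8936)
n_3 = (+0.9973, -0.0734)
n_4 = (+0.7620, +0.6476)
n_5 = (-0.1912, +0.9816)
  (0,1): δ = 120.61°  ·
  (0,2): δ = 34.42°  ✓
  (0,3): δ = 24.70°  ✓
  (0,4): δ = 69.27°  ·
  (0,5): δ = 129.93°  ·
  (1,2): δ = 93.80°  ·
  (1,3): δ = 34.68°  ✓
  (1,4): δ = 9.88°  ✓
  (1,5): δ = 70.55°  ·
  (2,3): δ = 120.88°  ·
  (2,4): δ = 76.32°  ·
  (2,5): δ = 15.65°  ✓
  (3,4): δ = 135.43°  ·
  (3,5): δ = 74.77°  ·
  (4,5): δ = 119.34°  ·
antipodal pairs: 5

count = 5; pairs: (0,2), (0,3), (1,3), (1,4), (2,5)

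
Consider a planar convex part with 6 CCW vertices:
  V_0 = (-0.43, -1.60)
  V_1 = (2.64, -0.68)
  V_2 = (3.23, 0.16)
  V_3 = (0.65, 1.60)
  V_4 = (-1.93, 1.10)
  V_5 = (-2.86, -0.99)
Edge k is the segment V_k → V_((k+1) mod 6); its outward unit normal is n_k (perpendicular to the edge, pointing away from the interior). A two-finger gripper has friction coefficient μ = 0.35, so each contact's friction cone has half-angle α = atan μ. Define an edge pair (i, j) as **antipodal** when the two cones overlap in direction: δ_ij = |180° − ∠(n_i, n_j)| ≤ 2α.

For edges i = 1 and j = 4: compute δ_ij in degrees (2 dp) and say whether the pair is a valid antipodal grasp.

α = atan 0.35 = 19.29°;  2α = 38.58°
edge 1: e_1 = (+0.59, +0.84);  n_1 = (+0.8183, -0.5748)
edge 4: e_4 = (-0.93, -2.09);  n_4 = (-0.9136, +0.4065)
∠(n_1, n_4) = 168.90°
δ = |180° − 168.90°| = 11.10°
11.10° ≤ 2α = 38.58°  →  valid

δ = 11.10°, valid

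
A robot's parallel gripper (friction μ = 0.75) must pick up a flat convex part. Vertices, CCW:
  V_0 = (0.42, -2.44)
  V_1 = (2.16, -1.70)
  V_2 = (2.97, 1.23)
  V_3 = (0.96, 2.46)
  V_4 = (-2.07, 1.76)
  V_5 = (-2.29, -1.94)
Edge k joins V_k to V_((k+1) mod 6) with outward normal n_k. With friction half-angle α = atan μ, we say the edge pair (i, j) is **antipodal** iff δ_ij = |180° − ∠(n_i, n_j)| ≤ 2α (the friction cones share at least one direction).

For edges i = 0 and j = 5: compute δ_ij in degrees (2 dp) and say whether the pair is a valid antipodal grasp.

α = atan 0.75 = 36.87°;  2α = 73.74°
edge 0: e_0 = (+1.74, +0.74);  n_0 = (+0.3914, -0.9202)
edge 5: e_5 = (+2.71, -0.50);  n_5 = (-0.1814, -0.9834)
∠(n_0, n_5) = 33.49°
δ = |180° − 33.49°| = 146.51°
146.51° > 2α = 73.74°  →  invalid

δ = 146.51°, invalid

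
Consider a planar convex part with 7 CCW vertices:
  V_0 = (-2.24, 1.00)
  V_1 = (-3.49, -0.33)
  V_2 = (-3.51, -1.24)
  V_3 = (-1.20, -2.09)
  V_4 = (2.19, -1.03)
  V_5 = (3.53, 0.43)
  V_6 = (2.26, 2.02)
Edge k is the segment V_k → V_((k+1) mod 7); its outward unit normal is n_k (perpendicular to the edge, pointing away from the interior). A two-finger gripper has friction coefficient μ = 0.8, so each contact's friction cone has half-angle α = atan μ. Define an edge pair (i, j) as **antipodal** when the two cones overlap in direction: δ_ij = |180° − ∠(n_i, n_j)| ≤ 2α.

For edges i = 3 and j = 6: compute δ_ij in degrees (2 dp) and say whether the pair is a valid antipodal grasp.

δ = 4.59°, valid

α = atan 0.8 = 38.66°;  2α = 77.32°
edge 3: e_3 = (+3.39, +1.06);  n_3 = (+0.2984, -0.9544)
edge 6: e_6 = (-4.50, -1.02);  n_6 = (-0.2211, +0.9753)
∠(n_3, n_6) = 175.41°
δ = |180° − 175.41°| = 4.59°
4.59° ≤ 2α = 77.32°  →  valid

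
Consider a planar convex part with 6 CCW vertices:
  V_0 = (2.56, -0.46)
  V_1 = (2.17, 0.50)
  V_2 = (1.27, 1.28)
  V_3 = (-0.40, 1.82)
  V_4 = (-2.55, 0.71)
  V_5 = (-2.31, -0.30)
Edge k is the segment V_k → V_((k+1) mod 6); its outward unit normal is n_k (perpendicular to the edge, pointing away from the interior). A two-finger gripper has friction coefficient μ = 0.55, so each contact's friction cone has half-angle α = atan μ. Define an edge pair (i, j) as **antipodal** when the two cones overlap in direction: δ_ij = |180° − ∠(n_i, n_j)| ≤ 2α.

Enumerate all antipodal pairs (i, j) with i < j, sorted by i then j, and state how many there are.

count = 5; pairs: (0,4), (1,4), (1,5), (2,5), (3,5)

α = atan 0.55 = 28.81°;  2α = 57.62°
n_0 = (+0.9265, +0.3764)
n_1 = (+0.6549, +0.7557)
n_2 = (+0.3077, +0.9515)
n_3 = (-0.4587, +0.8886)
n_4 = (-0.9729, -0.2312)
n_5 = (-0.0328, -0.9995)
  (0,1): δ = 153.02°  ·
  (0,2): δ = 130.03°  ·
  (0,3): δ = 84.80°  ·
  (0,4): δ = 8.74°  ✓
  (0,5): δ = 66.01°  ·
  (1,2): δ = 157.00°  ·
  (1,3): δ = 111.78°  ·
  (1,4): δ = 35.72°  ✓
  (1,5): δ = 39.03°  ✓
  (2,3): δ = 134.77°  ·
  (2,4): δ = 58.71°  ·
  (2,5): δ = 16.04°  ✓
  (3,4): δ = 103.94°  ·
  (3,5): δ = 29.19°  ✓
  (4,5): δ = 105.25°  ·
antipodal pairs: 5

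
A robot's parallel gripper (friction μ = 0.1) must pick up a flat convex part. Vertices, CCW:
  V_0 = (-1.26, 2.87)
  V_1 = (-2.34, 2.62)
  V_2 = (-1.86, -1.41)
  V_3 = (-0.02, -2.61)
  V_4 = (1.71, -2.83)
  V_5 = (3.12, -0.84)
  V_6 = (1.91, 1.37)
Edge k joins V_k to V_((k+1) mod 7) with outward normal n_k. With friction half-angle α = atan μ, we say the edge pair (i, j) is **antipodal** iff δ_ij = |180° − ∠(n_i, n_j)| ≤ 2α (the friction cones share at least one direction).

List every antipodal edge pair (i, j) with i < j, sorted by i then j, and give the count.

α = atan 0.1 = 5.71°;  2α = 11.42°
n_0 = (-0.2255, +0.9742)
n_1 = (-0.9930, -0.1183)
n_2 = (-0.5463, -0.8376)
n_3 = (-0.1262, -0.9920)
n_4 = (+0.8159, -0.5781)
n_5 = (+0.8771, +0.4802)
n_6 = (+0.4277, +0.9039)
  (0,1): δ = 96.24°  ·
  (0,2): δ = 46.14°  ·
  (0,3): δ = 20.28°  ·
  (0,4): δ = 41.65°  ·
  (0,5): δ = 105.67°  ·
  (0,6): δ = 141.64°  ·
  (1,2): δ = 129.90°  ·
  (1,3): δ = 104.04°  ·
  (1,4): δ = 42.11°  ·
  (1,5): δ = 21.91°  ·
  (1,6): δ = 57.88°  ·
  (2,3): δ = 154.14°  ·
  (2,4): δ = 92.21°  ·
  (2,5): δ = 28.19°  ·
  (2,6): δ = 7.79°  ✓
  (3,4): δ = 118.07°  ·
  (3,5): δ = 54.05°  ·
  (3,6): δ = 18.08°  ·
  (4,5): δ = 115.98°  ·
  (4,6): δ = 80.00°  ·
  (5,6): δ = 144.02°  ·
antipodal pairs: 1

count = 1; pairs: (2,6)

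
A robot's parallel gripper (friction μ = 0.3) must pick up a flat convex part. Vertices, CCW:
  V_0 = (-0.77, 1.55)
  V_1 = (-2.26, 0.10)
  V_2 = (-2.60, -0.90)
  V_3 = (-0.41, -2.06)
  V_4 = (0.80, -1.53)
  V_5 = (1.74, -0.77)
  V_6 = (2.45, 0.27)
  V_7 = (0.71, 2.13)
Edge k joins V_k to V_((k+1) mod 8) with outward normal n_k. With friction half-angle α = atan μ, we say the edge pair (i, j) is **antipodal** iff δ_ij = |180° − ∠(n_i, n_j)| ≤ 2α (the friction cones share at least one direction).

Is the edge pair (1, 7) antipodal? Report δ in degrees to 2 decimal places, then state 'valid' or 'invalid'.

α = atan 0.3 = 16.70°;  2α = 33.40°
edge 1: e_1 = (-0.34, -1.00);  n_1 = (-0.9468, +0.3219)
edge 7: e_7 = (-1.48, -0.58);  n_7 = (-0.3649, +0.9311)
∠(n_1, n_7) = 49.82°
δ = |180° − 49.82°| = 130.18°
130.18° > 2α = 33.40°  →  invalid

δ = 130.18°, invalid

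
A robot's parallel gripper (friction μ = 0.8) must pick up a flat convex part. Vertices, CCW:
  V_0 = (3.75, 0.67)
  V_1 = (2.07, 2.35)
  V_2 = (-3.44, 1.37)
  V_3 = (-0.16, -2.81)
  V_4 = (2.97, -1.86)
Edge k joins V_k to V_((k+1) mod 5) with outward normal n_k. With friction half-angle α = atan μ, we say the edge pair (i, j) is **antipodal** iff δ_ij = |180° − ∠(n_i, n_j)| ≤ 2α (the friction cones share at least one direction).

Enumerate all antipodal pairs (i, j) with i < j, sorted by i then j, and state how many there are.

α = atan 0.8 = 38.66°;  2α = 77.32°
n_0 = (+0.7071, +0.7071)
n_1 = (-0.1751, +0.9845)
n_2 = (-0.7867, -0.6173)
n_3 = (+0.2904, -0.9569)
n_4 = (+0.9556, -0.2946)
  (0,1): δ = 124.91°  ·
  (0,2): δ = 6.88°  ✓
  (0,3): δ = 61.88°  ✓
  (0,4): δ = 117.87°  ·
  (1,2): δ = 61.96°  ✓
  (1,3): δ = 6.80°  ✓
  (1,4): δ = 62.78°  ✓
  (2,3): δ = 111.24°  ·
  (2,4): δ = 55.26°  ✓
  (3,4): δ = 124.02°  ·
antipodal pairs: 6

count = 6; pairs: (0,2), (0,3), (1,2), (1,3), (1,4), (2,4)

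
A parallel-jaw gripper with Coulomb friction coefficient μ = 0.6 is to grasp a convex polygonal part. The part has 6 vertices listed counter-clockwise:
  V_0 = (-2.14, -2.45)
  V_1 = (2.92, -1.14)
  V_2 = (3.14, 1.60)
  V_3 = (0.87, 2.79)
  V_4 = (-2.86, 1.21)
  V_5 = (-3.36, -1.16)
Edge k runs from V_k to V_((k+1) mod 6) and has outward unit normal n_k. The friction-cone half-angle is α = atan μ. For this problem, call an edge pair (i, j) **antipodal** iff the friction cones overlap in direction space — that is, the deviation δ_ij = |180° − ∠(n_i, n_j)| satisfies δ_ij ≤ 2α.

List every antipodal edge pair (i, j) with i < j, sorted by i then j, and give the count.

α = atan 0.6 = 30.96°;  2α = 61.93°
n_0 = (+0.2506, -0.9681)
n_1 = (+0.9968, -0.0800)
n_2 = (+0.4643, +0.8857)
n_3 = (-0.3900, +0.9208)
n_4 = (-0.9785, +0.2064)
n_5 = (-0.7265, -0.6871)
  (0,1): δ = 109.11°  ·
  (0,2): δ = 42.18°  ✓
  (0,3): δ = 8.44°  ✓
  (0,4): δ = 63.57°  ·
  (0,5): δ = 118.89°  ·
  (1,2): δ = 113.07°  ·
  (1,3): δ = 62.45°  ·
  (1,4): δ = 7.32°  ✓
  (1,5): δ = 47.99°  ✓
  (2,3): δ = 129.38°  ·
  (2,4): δ = 74.25°  ·
  (2,5): δ = 18.93°  ✓
  (3,4): δ = 124.87°  ·
  (3,5): δ = 69.55°  ·
  (4,5): δ = 124.68°  ·
antipodal pairs: 5

count = 5; pairs: (0,2), (0,3), (1,4), (1,5), (2,5)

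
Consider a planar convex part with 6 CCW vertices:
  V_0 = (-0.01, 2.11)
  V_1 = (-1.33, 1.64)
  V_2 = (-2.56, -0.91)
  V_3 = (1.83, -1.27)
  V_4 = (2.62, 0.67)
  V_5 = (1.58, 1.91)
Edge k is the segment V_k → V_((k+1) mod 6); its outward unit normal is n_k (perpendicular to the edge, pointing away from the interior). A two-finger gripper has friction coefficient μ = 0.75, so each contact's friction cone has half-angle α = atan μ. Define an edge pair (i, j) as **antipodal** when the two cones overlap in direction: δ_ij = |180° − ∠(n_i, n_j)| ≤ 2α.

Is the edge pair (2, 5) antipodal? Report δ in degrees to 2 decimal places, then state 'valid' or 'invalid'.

δ = 2.48°, valid

α = atan 0.75 = 36.87°;  2α = 73.74°
edge 2: e_2 = (+4.39, -0.36);  n_2 = (-0.0817, -0.9967)
edge 5: e_5 = (-1.59, +0.20);  n_5 = (+0.1248, +0.9922)
∠(n_2, n_5) = 177.52°
δ = |180° − 177.52°| = 2.48°
2.48° ≤ 2α = 73.74°  →  valid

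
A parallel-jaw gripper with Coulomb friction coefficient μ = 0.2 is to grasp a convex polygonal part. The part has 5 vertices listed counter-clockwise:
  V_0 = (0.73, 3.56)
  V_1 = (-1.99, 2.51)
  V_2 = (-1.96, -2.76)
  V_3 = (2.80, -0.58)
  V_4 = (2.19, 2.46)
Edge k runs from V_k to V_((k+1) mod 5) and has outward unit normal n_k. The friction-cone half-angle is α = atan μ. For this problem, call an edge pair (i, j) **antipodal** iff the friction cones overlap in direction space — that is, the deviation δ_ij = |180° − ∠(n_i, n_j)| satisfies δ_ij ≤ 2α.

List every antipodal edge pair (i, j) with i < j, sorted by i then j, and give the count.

α = atan 0.2 = 11.31°;  2α = 22.62°
n_0 = (-0.3601, +0.9329)
n_1 = (-1.0000, -0.0057)
n_2 = (+0.4164, -0.9092)
n_3 = (+0.9805, +0.1967)
n_4 = (+0.6017, +0.7987)
  (0,1): δ = 110.78°  ·
  (0,2): δ = 3.50°  ✓
  (0,3): δ = 80.24°  ·
  (0,4): δ = 121.90°  ·
  (1,2): δ = 65.72°  ·
  (1,3): δ = 11.02°  ✓
  (1,4): δ = 52.68°  ·
  (2,3): δ = 103.26°  ·
  (2,4): δ = 61.60°  ·
  (3,4): δ = 138.34°  ·
antipodal pairs: 2

count = 2; pairs: (0,2), (1,3)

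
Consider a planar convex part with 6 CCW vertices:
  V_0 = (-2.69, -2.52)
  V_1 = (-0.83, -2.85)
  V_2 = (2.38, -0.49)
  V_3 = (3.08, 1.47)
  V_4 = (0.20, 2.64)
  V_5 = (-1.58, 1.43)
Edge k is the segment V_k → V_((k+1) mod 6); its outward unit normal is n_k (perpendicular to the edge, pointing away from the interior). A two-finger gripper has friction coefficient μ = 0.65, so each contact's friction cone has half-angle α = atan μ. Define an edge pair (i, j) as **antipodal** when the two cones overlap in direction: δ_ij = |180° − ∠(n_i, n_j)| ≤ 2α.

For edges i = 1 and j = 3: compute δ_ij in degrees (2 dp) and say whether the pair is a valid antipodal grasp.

δ = 58.43°, valid

α = atan 0.65 = 33.02°;  2α = 66.05°
edge 1: e_1 = (+3.21, +2.36);  n_1 = (+0.5923, -0.8057)
edge 3: e_3 = (-2.88, +1.17);  n_3 = (+0.3764, +0.9265)
∠(n_1, n_3) = 121.57°
δ = |180° − 121.57°| = 58.43°
58.43° ≤ 2α = 66.05°  →  valid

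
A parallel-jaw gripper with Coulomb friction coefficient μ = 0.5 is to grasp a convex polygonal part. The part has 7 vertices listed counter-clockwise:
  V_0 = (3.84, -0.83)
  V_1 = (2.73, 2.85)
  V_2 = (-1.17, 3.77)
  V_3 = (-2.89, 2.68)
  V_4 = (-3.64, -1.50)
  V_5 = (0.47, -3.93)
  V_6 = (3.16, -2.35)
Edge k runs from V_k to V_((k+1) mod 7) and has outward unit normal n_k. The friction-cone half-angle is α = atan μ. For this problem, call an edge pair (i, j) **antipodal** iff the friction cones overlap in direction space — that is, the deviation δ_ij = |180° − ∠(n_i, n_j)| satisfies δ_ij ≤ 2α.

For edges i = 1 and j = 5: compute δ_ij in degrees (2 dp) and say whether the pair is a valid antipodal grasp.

α = atan 0.5 = 26.57°;  2α = 53.13°
edge 1: e_1 = (-3.90, +0.92);  n_1 = (+0.2296, +0.9733)
edge 5: e_5 = (+2.69, +1.58);  n_5 = (+0.5065, -0.8623)
∠(n_1, n_5) = 136.30°
δ = |180° − 136.30°| = 43.70°
43.70° ≤ 2α = 53.13°  →  valid

δ = 43.70°, valid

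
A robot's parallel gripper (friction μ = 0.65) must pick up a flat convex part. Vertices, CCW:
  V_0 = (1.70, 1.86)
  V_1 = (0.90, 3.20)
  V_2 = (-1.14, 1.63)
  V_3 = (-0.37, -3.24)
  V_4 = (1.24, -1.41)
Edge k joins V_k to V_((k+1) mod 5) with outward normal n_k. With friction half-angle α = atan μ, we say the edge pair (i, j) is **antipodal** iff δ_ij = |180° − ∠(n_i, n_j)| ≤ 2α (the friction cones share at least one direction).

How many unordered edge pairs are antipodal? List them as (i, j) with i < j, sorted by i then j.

count = 5; pairs: (0,2), (1,3), (1,4), (2,3), (2,4)

α = atan 0.65 = 33.02°;  2α = 66.05°
n_0 = (+0.8586, +0.5126)
n_1 = (-0.6099, +0.7925)
n_2 = (-0.9877, -0.1562)
n_3 = (+0.7508, -0.6605)
n_4 = (+0.9903, -0.1393)
  (0,1): δ = 83.26°  ·
  (0,2): δ = 21.85°  ✓
  (0,3): δ = 107.82°  ·
  (0,4): δ = 141.15°  ·
  (1,2): δ = 118.60°  ·
  (1,3): δ = 11.08°  ✓
  (1,4): δ = 44.41°  ✓
  (2,3): δ = 50.33°  ✓
  (2,4): δ = 16.99°  ✓
  (3,4): δ = 146.67°  ·
antipodal pairs: 5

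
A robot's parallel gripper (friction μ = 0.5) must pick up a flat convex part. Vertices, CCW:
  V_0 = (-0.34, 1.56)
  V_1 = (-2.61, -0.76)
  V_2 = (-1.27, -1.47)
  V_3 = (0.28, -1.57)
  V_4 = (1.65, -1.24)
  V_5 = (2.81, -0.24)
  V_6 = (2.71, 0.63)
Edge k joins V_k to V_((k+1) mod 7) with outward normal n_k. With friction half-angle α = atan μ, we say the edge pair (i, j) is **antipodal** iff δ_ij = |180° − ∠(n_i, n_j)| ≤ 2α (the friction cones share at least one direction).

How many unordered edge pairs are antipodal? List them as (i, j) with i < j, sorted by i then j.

α = atan 0.5 = 26.57°;  2α = 53.13°
n_0 = (-0.7148, +0.6994)
n_1 = (-0.4682, -0.8836)
n_2 = (-0.0644, -0.9979)
n_3 = (+0.2342, -0.9722)
n_4 = (+0.6529, -0.7574)
n_5 = (+0.9935, +0.1142)
n_6 = (+0.2917, +0.9565)
  (0,1): δ = 73.54°  ·
  (0,2): δ = 49.32°  ✓
  (0,3): δ = 32.08°  ✓
  (0,4): δ = 4.86°  ✓
  (0,5): δ = 50.93°  ✓
  (0,6): δ = 117.42°  ·
  (1,2): δ = 155.77°  ·
  (1,3): δ = 138.54°  ·
  (1,4): δ = 111.32°  ·
  (1,5): δ = 55.53°  ·
  (1,6): δ = 10.96°  ✓
  (2,3): δ = 162.77°  ·
  (2,4): δ = 135.55°  ·
  (2,5): δ = 79.75°  ·
  (2,6): δ = 13.27°  ✓
  (3,4): δ = 152.78°  ·
  (3,5): δ = 96.99°  ·
  (3,6): δ = 30.50°  ✓
  (4,5): δ = 124.21°  ·
  (4,6): δ = 57.72°  ·
  (5,6): δ = 113.51°  ·
antipodal pairs: 7

count = 7; pairs: (0,2), (0,3), (0,4), (0,5), (1,6), (2,6), (3,6)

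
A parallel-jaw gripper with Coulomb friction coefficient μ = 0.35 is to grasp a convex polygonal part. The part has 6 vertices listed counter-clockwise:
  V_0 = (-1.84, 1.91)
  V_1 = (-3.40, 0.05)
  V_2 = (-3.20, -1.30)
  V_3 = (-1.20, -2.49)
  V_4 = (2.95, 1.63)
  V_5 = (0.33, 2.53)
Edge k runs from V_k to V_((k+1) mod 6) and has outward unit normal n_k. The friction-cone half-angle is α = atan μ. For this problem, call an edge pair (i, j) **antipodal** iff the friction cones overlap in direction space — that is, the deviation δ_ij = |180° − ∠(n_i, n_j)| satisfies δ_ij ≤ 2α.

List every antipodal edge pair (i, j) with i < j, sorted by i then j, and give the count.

α = atan 0.35 = 19.29°;  2α = 38.58°
n_0 = (-0.7662, +0.6426)
n_1 = (-0.9892, -0.1465)
n_2 = (-0.5113, -0.8594)
n_3 = (+0.7045, -0.7097)
n_4 = (+0.3249, +0.9458)
n_5 = (-0.2747, +0.9615)
  (0,1): δ = 131.59°  ·
  (0,2): δ = 80.77°  ·
  (0,3): δ = 5.22°  ✓
  (0,4): δ = 111.03°  ·
  (0,5): δ = 145.93°  ·
  (1,2): δ = 129.18°  ·
  (1,3): δ = 53.63°  ·
  (1,4): δ = 62.61°  ·
  (1,5): δ = 97.52°  ·
  (2,3): δ = 104.46°  ·
  (2,4): δ = 11.79°  ✓
  (2,5): δ = 46.70°  ·
  (3,4): δ = 63.75°  ·
  (3,5): δ = 28.85°  ✓
  (4,5): δ = 145.10°  ·
antipodal pairs: 3

count = 3; pairs: (0,3), (2,4), (3,5)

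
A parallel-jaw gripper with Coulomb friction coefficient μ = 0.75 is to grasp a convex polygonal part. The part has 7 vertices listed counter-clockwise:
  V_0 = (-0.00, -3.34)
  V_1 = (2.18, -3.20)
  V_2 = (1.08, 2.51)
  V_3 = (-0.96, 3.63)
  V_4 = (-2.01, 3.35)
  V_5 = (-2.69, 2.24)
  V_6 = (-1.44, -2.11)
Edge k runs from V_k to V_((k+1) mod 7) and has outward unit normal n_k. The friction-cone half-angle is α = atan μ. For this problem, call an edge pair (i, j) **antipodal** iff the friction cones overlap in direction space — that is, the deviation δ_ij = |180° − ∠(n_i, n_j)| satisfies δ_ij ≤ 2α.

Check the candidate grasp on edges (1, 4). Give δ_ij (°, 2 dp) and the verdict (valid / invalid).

α = atan 0.75 = 36.87°;  2α = 73.74°
edge 1: e_1 = (-1.10, +5.71);  n_1 = (+0.9819, +0.1892)
edge 4: e_4 = (-0.68, -1.11);  n_4 = (-0.8527, +0.5224)
∠(n_1, n_4) = 137.60°
δ = |180° − 137.60°| = 42.40°
42.40° ≤ 2α = 73.74°  →  valid

δ = 42.40°, valid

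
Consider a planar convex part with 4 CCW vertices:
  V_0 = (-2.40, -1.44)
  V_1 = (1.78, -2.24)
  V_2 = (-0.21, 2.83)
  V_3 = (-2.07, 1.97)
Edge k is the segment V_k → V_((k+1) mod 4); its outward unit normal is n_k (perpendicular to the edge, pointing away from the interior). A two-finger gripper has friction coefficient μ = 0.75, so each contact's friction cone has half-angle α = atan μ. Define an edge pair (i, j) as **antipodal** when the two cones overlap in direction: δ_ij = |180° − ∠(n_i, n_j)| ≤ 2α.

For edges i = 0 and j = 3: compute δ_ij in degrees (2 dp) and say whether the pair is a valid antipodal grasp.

α = atan 0.75 = 36.87°;  2α = 73.74°
edge 0: e_0 = (+4.18, -0.80);  n_0 = (-0.1880, -0.9822)
edge 3: e_3 = (-0.33, -3.41);  n_3 = (-0.9954, +0.0963)
∠(n_0, n_3) = 84.69°
δ = |180° − 84.69°| = 95.31°
95.31° > 2α = 73.74°  →  invalid

δ = 95.31°, invalid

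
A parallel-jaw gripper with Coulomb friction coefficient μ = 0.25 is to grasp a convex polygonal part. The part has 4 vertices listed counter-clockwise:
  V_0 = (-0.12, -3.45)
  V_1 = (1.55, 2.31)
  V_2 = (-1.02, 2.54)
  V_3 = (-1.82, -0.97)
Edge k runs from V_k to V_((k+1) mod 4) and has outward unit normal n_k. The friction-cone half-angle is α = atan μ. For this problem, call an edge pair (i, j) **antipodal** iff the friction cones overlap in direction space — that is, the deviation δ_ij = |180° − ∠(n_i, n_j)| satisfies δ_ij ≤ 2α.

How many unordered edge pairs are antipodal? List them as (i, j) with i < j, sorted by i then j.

α = atan 0.25 = 14.04°;  2α = 28.07°
n_0 = (+0.9604, -0.2785)
n_1 = (+0.0891, +0.9960)
n_2 = (-0.9750, +0.2222)
n_3 = (-0.8248, -0.5654)
  (0,1): δ = 78.95°  ·
  (0,2): δ = 3.33°  ✓
  (0,3): δ = 50.60°  ·
  (1,2): δ = 97.73°  ·
  (1,3): δ = 50.46°  ·
  (2,3): δ = 132.73°  ·
antipodal pairs: 1

count = 1; pairs: (0,2)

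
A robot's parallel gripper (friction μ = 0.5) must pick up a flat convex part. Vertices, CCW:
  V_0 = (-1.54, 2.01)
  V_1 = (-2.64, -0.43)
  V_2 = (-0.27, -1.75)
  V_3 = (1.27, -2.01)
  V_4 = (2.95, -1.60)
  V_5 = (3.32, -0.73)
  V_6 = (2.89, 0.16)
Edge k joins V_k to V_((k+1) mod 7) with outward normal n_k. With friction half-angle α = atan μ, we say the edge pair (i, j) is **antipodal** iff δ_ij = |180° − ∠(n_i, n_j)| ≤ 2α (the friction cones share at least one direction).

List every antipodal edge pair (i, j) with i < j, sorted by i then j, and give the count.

count = 7; pairs: (0,3), (0,4), (0,5), (1,5), (1,6), (2,6), (3,6)

α = atan 0.5 = 26.57°;  2α = 53.13°
n_0 = (-0.9116, +0.4110)
n_1 = (-0.4866, -0.8736)
n_2 = (-0.1665, -0.9860)
n_3 = (+0.2371, -0.9715)
n_4 = (+0.9202, -0.3914)
n_5 = (+0.9004, +0.4350)
n_6 = (+0.3854, +0.9228)
  (0,1): δ = 94.85°  ·
  (0,2): δ = 75.32°  ·
  (0,3): δ = 52.02°  ✓
  (0,4): δ = 1.23°  ✓
  (0,5): δ = 50.05°  ✓
  (0,6): δ = 91.60°  ·
  (1,2): δ = 160.47°  ·
  (1,3): δ = 137.17°  ·
  (1,4): δ = 83.92°  ·
  (1,5): δ = 35.10°  ✓
  (1,6): δ = 6.45°  ✓
  (2,3): δ = 156.70°  ·
  (2,4): δ = 103.46°  ·
  (2,5): δ = 54.63°  ·
  (2,6): δ = 13.08°  ✓
  (3,4): δ = 126.75°  ·
  (3,5): δ = 77.93°  ·
  (3,6): δ = 36.38°  ✓
  (4,5): δ = 131.17°  ·
  (4,6): δ = 89.63°  ·
  (5,6): δ = 138.45°  ·
antipodal pairs: 7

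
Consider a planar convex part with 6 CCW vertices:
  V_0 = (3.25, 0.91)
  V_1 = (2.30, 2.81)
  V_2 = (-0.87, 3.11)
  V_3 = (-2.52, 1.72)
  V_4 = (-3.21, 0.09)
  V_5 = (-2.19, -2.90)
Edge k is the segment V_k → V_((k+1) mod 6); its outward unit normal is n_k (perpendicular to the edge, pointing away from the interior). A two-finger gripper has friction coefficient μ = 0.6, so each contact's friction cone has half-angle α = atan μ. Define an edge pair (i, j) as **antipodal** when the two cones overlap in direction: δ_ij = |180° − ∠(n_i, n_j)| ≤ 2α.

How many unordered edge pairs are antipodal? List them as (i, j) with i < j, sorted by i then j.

count = 5; pairs: (0,3), (0,4), (1,5), (2,5), (3,5)

α = atan 0.6 = 30.96°;  2α = 61.93°
n_0 = (+0.8944, +0.4472)
n_1 = (+0.0942, +0.9956)
n_2 = (-0.6443, +0.7648)
n_3 = (-0.9209, +0.3898)
n_4 = (-0.9464, -0.3229)
n_5 = (+0.5737, -0.8191)
  (0,1): δ = 121.97°  ·
  (0,2): δ = 76.45°  ·
  (0,3): δ = 49.51°  ✓
  (0,4): δ = 7.73°  ✓
  (0,5): δ = 98.44°  ·
  (1,2): δ = 134.48°  ·
  (1,3): δ = 107.54°  ·
  (1,4): δ = 65.76°  ·
  (1,5): δ = 40.41°  ✓
  (2,3): δ = 153.06°  ·
  (2,4): δ = 111.28°  ·
  (2,5): δ = 5.11°  ✓
  (3,4): δ = 138.22°  ·
  (3,5): δ = 32.05°  ✓
  (4,5): δ = 73.83°  ·
antipodal pairs: 5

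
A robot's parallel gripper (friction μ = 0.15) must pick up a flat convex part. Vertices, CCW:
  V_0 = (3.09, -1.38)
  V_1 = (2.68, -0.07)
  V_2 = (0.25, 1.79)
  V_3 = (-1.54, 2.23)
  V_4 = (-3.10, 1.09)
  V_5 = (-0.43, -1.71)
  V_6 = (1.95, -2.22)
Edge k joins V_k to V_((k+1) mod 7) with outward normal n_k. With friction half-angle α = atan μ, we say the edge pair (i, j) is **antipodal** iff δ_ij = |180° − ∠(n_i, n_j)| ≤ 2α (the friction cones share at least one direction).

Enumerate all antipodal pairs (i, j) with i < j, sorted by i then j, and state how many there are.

count = 3; pairs: (1,4), (2,5), (3,6)

α = atan 0.15 = 8.53°;  2α = 17.06°
n_0 = (+0.9544, +0.2987)
n_1 = (+0.6078, +0.7941)
n_2 = (+0.2387, +0.9711)
n_3 = (-0.5900, +0.8074)
n_4 = (-0.7237, -0.6901)
n_5 = (-0.2095, -0.9778)
n_6 = (+0.5932, -0.8051)
  (0,1): δ = 144.81°  ·
  (0,2): δ = 121.19°  ·
  (0,3): δ = 71.22°  ·
  (0,4): δ = 26.26°  ·
  (0,5): δ = 60.53°  ·
  (0,6): δ = 109.01°  ·
  (1,2): δ = 156.38°  ·
  (1,3): δ = 106.41°  ·
  (1,4): δ = 8.93°  ✓
  (1,5): δ = 25.34°  ·
  (1,6): δ = 73.82°  ·
  (2,3): δ = 130.03°  ·
  (2,4): δ = 32.55°  ·
  (2,5): δ = 1.72°  ✓
  (2,6): δ = 50.19°  ·
  (3,4): δ = 82.52°  ·
  (3,5): δ = 48.25°  ·
  (3,6): δ = 0.23°  ✓
  (4,5): δ = 145.73°  ·
  (4,6): δ = 97.25°  ·
  (5,6): δ = 131.52°  ·
antipodal pairs: 3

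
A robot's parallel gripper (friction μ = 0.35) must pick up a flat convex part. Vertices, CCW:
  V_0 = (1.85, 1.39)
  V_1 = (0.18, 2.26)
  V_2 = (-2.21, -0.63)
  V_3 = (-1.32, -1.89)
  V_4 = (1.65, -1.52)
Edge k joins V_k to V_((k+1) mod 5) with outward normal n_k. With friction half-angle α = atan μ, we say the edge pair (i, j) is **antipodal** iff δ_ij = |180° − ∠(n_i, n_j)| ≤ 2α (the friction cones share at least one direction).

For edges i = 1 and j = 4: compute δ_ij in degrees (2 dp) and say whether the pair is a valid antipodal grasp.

δ = 35.66°, valid

α = atan 0.35 = 19.29°;  2α = 38.58°
edge 1: e_1 = (-2.39, -2.89);  n_1 = (-0.7706, +0.6373)
edge 4: e_4 = (+0.20, +2.91);  n_4 = (+0.9976, -0.0686)
∠(n_1, n_4) = 144.34°
δ = |180° − 144.34°| = 35.66°
35.66° ≤ 2α = 38.58°  →  valid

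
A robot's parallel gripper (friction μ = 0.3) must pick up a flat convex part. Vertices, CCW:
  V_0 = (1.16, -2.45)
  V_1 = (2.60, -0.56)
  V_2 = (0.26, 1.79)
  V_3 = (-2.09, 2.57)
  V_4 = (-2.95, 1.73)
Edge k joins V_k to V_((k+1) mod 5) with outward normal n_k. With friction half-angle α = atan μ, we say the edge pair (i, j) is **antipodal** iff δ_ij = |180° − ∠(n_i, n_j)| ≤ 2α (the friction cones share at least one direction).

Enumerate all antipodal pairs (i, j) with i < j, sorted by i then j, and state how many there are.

count = 3; pairs: (0,3), (1,4), (2,4)

α = atan 0.3 = 16.70°;  2α = 33.40°
n_0 = (+0.7954, -0.6060)
n_1 = (+0.7086, +0.7056)
n_2 = (+0.3150, +0.9491)
n_3 = (-0.6987, +0.7154)
n_4 = (-0.7131, -0.7011)
  (0,1): δ = 97.82°  ·
  (0,2): δ = 71.06°  ·
  (0,3): δ = 8.37°  ✓
  (0,4): δ = 81.82°  ·
  (1,2): δ = 153.24°  ·
  (1,3): δ = 90.55°  ·
  (1,4): δ = 0.36°  ✓
  (2,3): δ = 117.31°  ·
  (2,4): δ = 27.12°  ✓
  (3,4): δ = 89.81°  ·
antipodal pairs: 3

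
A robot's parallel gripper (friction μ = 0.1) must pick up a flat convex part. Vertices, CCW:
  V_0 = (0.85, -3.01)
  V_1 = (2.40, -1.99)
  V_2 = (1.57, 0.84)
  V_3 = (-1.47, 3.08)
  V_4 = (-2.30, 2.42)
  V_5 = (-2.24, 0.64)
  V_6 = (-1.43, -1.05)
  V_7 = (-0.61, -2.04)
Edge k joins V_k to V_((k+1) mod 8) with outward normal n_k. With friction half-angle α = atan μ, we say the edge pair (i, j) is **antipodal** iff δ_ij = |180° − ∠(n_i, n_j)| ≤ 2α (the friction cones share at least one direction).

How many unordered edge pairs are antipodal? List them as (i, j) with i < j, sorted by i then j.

count = 3; pairs: (0,3), (1,5), (2,7)

α = atan 0.1 = 5.71°;  2α = 11.42°
n_0 = (+0.5497, -0.8354)
n_1 = (+0.9596, +0.2814)
n_2 = (+0.5932, +0.8051)
n_3 = (-0.6224, +0.7827)
n_4 = (-0.9994, -0.0337)
n_5 = (-0.9018, -0.4322)
n_6 = (-0.7701, -0.6379)
n_7 = (-0.5534, -0.8329)
  (0,1): δ = 107.00°  ·
  (0,2): δ = 69.73°  ·
  (0,3): δ = 5.14°  ✓
  (0,4): δ = 58.58°  ·
  (0,5): δ = 82.26°  ·
  (0,6): δ = 96.29°  ·
  (0,7): δ = 113.05°  ·
  (1,2): δ = 142.73°  ·
  (1,3): δ = 67.85°  ·
  (1,4): δ = 14.42°  ·
  (1,5): δ = 9.26°  ✓
  (1,6): δ = 23.29°  ·
  (1,7): δ = 40.05°  ·
  (2,3): δ = 105.12°  ·
  (2,4): δ = 51.69°  ·
  (2,5): δ = 28.01°  ·
  (2,6): δ = 13.98°  ·
  (2,7): δ = 2.78°  ✓
  (3,4): δ = 126.56°  ·
  (3,5): δ = 102.88°  ·
  (3,6): δ = 88.86°  ·
  (3,7): δ = 72.09°  ·
  (4,5): δ = 156.32°  ·
  (4,6): δ = 142.30°  ·
  (4,7): δ = 125.53°  ·
  (5,6): δ = 165.97°  ·
  (5,7): δ = 149.21°  ·
  (6,7): δ = 163.23°  ·
antipodal pairs: 3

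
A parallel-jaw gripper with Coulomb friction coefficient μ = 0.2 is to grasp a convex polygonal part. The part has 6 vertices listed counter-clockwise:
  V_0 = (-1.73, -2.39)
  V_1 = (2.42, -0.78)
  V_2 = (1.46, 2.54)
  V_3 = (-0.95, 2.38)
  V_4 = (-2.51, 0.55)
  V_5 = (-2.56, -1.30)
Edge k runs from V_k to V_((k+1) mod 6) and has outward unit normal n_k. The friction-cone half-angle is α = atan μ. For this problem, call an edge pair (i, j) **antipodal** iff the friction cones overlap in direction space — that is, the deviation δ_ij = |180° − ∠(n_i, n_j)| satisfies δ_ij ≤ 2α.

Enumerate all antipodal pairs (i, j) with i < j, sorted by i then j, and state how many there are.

α = atan 0.2 = 11.31°;  2α = 22.62°
n_0 = (+0.3617, -0.9323)
n_1 = (+0.9606, +0.2778)
n_2 = (-0.0662, +0.9978)
n_3 = (-0.7610, +0.6487)
n_4 = (-0.9996, +0.0270)
n_5 = (-0.7956, -0.6058)
  (0,1): δ = 95.08°  ·
  (0,2): δ = 17.41°  ✓
  (0,3): δ = 28.35°  ·
  (0,4): δ = 67.25°  ·
  (0,5): δ = 106.08°  ·
  (1,2): δ = 102.33°  ·
  (1,3): δ = 56.57°  ·
  (1,4): δ = 17.68°  ✓
  (1,5): δ = 21.16°  ✓
  (2,3): δ = 134.24°  ·
  (2,4): δ = 95.35°  ·
  (2,5): δ = 56.51°  ·
  (3,4): δ = 141.10°  ·
  (3,5): δ = 102.27°  ·
  (4,5): δ = 141.16°  ·
antipodal pairs: 3

count = 3; pairs: (0,2), (1,4), (1,5)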